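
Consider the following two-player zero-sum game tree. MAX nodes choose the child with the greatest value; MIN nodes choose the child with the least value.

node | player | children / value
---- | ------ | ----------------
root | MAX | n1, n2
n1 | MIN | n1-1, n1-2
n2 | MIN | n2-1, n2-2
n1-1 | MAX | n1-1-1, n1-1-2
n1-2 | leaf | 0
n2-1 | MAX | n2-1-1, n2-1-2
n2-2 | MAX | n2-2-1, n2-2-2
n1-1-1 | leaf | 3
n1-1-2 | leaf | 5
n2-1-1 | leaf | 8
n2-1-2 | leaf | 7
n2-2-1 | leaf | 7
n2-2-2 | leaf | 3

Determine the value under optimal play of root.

7

n1-1 (MAX): max(3, 5) = 5
n1 (MIN): min(5, 0) = 0
n2-1 (MAX): max(8, 7) = 8
n2-2 (MAX): max(7, 3) = 7
n2 (MIN): min(8, 7) = 7
root (MAX): max(0, 7) = 7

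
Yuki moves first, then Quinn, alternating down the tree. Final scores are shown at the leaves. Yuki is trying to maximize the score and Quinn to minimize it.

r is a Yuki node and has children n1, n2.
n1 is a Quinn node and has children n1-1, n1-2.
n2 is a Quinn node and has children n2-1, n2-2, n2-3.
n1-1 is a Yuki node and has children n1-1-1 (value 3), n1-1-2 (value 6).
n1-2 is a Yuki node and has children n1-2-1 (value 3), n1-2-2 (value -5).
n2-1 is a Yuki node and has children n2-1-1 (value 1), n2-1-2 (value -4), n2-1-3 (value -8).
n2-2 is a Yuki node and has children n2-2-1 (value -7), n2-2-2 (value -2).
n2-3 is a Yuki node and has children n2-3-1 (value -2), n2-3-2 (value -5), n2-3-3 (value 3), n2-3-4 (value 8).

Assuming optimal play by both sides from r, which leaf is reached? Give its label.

n1-2-1

n1-1 (Yuki): max(3, 6) = 6
n1-2 (Yuki): max(3, -5) = 3
n1 (Quinn): min(6, 3) = 3
n2-1 (Yuki): max(1, -4, -8) = 1
n2-2 (Yuki): max(-7, -2) = -2
n2-3 (Yuki): max(-2, -5, 3, 8) = 8
n2 (Quinn): min(1, -2, 8) = -2
r (Yuki): max(3, -2) = 3
At r, Yuki picks n1 (highest: 3).
At n1, Quinn picks n1-2 (lowest: 3).
At n1-2, Yuki picks n1-2-1 (highest: 3).
Terminal value 3.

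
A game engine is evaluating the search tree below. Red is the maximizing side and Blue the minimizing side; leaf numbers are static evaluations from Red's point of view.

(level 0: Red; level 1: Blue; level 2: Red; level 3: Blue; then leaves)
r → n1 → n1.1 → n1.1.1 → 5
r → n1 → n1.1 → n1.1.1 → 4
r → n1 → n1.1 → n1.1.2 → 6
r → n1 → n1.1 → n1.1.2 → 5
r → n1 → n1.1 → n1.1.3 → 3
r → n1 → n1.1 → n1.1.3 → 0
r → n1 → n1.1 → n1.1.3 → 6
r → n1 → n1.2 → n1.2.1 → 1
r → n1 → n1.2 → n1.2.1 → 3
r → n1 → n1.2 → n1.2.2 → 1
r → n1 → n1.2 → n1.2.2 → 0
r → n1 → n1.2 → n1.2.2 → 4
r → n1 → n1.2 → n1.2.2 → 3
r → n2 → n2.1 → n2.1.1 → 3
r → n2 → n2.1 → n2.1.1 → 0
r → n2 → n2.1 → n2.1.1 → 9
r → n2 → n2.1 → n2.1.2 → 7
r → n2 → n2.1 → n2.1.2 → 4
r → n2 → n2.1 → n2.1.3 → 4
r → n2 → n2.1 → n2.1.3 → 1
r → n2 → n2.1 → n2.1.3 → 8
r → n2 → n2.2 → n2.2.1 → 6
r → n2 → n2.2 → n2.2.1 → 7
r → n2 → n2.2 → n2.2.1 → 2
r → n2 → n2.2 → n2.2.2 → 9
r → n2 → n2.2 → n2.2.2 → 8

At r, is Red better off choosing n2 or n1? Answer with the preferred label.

n2.1.1 (Blue): min(3, 0, 9) = 0
n2.1.2 (Blue): min(7, 4) = 4
n2.1.3 (Blue): min(4, 1, 8) = 1
n2.1 (Red): max(0, 4, 1) = 4
n2.2.1 (Blue): min(6, 7, 2) = 2
n2.2.2 (Blue): min(9, 8) = 8
n2.2 (Red): max(2, 8) = 8
n2 (Blue): min(4, 8) = 4
n1.1.1 (Blue): min(5, 4) = 4
n1.1.2 (Blue): min(6, 5) = 5
n1.1.3 (Blue): min(3, 0, 6) = 0
n1.1 (Red): max(4, 5, 0) = 5
n1.2.1 (Blue): min(1, 3) = 1
n1.2.2 (Blue): min(1, 0, 4, 3) = 0
n1.2 (Red): max(1, 0) = 1
n1 (Blue): min(5, 1) = 1
Red prefers the higher value; n2=4, n1=1. n2 is better since 4 > 1.

n2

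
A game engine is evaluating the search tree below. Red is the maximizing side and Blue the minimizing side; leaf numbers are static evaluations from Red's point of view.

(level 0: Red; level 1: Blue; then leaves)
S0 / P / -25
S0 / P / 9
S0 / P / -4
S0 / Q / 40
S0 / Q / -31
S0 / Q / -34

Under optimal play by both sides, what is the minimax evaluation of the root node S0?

-25

P (Blue): min(-25, 9, -4) = -25
Q (Blue): min(40, -31, -34) = -34
S0 (Red): max(-25, -34) = -25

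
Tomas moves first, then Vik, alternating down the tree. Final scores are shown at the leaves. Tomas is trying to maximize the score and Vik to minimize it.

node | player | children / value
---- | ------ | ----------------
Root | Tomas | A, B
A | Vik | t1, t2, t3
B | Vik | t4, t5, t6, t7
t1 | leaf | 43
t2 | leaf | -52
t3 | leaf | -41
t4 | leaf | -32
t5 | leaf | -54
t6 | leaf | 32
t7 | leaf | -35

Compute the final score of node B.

B (Vik): min(-32, -54, 32, -35) = -54

-54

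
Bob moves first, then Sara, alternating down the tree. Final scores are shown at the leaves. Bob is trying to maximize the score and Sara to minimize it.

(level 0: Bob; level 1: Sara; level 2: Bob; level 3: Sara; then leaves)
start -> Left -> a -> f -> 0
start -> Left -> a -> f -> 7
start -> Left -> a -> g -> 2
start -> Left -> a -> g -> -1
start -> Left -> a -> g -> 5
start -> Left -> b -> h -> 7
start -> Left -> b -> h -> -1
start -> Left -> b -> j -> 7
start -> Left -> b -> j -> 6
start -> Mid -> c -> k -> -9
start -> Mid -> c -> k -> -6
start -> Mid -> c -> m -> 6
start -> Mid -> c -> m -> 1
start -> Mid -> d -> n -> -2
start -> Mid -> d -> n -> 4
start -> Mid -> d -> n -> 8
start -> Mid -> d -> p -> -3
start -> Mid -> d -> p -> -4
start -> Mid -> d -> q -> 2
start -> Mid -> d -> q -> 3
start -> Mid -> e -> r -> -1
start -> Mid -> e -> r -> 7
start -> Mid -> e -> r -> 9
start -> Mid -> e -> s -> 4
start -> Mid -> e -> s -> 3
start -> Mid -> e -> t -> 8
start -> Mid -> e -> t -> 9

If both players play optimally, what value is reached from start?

1

f (Sara): min(0, 7) = 0
g (Sara): min(2, -1, 5) = -1
a (Bob): max(0, -1) = 0
h (Sara): min(7, -1) = -1
j (Sara): min(7, 6) = 6
b (Bob): max(-1, 6) = 6
Left (Sara): min(0, 6) = 0
k (Sara): min(-9, -6) = -9
m (Sara): min(6, 1) = 1
c (Bob): max(-9, 1) = 1
n (Sara): min(-2, 4, 8) = -2
p (Sara): min(-3, -4) = -4
q (Sara): min(2, 3) = 2
d (Bob): max(-2, -4, 2) = 2
r (Sara): min(-1, 7, 9) = -1
s (Sara): min(4, 3) = 3
t (Sara): min(8, 9) = 8
e (Bob): max(-1, 3, 8) = 8
Mid (Sara): min(1, 2, 8) = 1
start (Bob): max(0, 1) = 1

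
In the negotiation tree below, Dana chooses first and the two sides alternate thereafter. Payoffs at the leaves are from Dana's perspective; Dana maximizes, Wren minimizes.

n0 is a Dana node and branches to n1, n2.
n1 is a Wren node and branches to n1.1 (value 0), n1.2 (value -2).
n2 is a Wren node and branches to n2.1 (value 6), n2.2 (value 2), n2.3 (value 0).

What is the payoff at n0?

n1 (Wren): min(0, -2) = -2
n2 (Wren): min(6, 2, 0) = 0
n0 (Dana): max(-2, 0) = 0

0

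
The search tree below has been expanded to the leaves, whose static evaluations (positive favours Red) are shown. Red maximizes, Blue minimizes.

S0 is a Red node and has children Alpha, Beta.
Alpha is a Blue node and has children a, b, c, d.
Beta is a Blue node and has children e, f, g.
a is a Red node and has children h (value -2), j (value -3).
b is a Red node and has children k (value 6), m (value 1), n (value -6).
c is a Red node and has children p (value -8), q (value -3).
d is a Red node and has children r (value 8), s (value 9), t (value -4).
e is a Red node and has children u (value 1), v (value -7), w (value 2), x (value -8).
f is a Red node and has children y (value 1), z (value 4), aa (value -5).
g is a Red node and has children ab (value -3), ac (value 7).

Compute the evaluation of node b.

b (Red): max(6, 1, -6) = 6

6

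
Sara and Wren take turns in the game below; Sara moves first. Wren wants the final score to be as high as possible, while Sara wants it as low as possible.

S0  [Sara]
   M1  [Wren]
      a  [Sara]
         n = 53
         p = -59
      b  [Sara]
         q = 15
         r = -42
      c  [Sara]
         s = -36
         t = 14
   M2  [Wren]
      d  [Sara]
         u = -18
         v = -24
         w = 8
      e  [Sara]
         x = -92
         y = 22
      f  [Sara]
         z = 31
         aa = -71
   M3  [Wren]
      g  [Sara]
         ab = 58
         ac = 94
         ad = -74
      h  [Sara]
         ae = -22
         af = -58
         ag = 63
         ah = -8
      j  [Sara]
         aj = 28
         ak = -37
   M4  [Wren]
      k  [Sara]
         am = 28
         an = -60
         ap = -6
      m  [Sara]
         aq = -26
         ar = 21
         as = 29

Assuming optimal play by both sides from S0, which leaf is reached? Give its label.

ak

a (Sara): min(53, -59) = -59
b (Sara): min(15, -42) = -42
c (Sara): min(-36, 14) = -36
M1 (Wren): max(-59, -42, -36) = -36
d (Sara): min(-18, -24, 8) = -24
e (Sara): min(-92, 22) = -92
f (Sara): min(31, -71) = -71
M2 (Wren): max(-24, -92, -71) = -24
g (Sara): min(58, 94, -74) = -74
h (Sara): min(-22, -58, 63, -8) = -58
j (Sara): min(28, -37) = -37
M3 (Wren): max(-74, -58, -37) = -37
k (Sara): min(28, -60, -6) = -60
m (Sara): min(-26, 21, 29) = -26
M4 (Wren): max(-60, -26) = -26
S0 (Sara): min(-36, -24, -37, -26) = -37
At S0, Sara picks M3 (lowest: -37).
At M3, Wren picks j (highest: -37).
At j, Sara picks ak (lowest: -37).
Terminal value -37.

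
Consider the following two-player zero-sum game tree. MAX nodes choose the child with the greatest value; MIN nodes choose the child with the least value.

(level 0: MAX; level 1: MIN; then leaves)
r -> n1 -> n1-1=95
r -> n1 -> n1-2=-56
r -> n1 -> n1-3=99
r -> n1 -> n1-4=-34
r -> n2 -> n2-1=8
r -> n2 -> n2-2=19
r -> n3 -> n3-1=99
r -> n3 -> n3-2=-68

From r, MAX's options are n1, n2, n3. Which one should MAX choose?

n1 (MIN): min(95, -56, 99, -34) = -56
n2 (MIN): min(8, 19) = 8
n3 (MIN): min(99, -68) = -68
r (MAX): max(-56, 8, -68) = 8
MAX at r wants the highest of {n1=-56, n2=8, n3=-68}, so chooses n2.

n2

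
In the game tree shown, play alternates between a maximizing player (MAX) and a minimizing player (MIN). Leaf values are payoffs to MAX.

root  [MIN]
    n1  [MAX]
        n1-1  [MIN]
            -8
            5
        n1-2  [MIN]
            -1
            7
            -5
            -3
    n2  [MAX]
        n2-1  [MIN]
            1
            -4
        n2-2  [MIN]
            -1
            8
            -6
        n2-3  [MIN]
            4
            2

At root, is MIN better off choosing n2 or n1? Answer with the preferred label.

n1

n2-1 (MIN): min(1, -4) = -4
n2-2 (MIN): min(-1, 8, -6) = -6
n2-3 (MIN): min(4, 2) = 2
n2 (MAX): max(-4, -6, 2) = 2
n1-1 (MIN): min(-8, 5) = -8
n1-2 (MIN): min(-1, 7, -5, -3) = -5
n1 (MAX): max(-8, -5) = -5
MIN prefers the lower value; n2=2, n1=-5. n1 is better since -5 < 2.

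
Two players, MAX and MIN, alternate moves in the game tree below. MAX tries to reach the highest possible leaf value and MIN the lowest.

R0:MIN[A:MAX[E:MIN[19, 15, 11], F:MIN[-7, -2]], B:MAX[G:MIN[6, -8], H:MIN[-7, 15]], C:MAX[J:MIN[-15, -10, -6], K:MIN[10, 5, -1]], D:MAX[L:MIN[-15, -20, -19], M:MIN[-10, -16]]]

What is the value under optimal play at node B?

G (MIN): min(6, -8) = -8
H (MIN): min(-7, 15) = -7
B (MAX): max(-8, -7) = -7

-7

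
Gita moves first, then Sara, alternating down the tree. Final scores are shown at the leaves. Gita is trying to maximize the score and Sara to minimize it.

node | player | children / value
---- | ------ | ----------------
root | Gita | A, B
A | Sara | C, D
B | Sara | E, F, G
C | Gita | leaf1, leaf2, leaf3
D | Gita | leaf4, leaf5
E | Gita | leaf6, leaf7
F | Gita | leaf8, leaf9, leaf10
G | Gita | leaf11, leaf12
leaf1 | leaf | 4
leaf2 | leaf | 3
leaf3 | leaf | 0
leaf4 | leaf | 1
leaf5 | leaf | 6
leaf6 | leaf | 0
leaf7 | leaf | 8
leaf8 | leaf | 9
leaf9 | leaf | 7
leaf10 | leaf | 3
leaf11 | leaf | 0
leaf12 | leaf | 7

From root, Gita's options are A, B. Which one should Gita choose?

C (Gita): max(4, 3, 0) = 4
D (Gita): max(1, 6) = 6
A (Sara): min(4, 6) = 4
E (Gita): max(0, 8) = 8
F (Gita): max(9, 7, 3) = 9
G (Gita): max(0, 7) = 7
B (Sara): min(8, 9, 7) = 7
root (Gita): max(4, 7) = 7
Gita at root wants the highest of {A=4, B=7}, so chooses B.

B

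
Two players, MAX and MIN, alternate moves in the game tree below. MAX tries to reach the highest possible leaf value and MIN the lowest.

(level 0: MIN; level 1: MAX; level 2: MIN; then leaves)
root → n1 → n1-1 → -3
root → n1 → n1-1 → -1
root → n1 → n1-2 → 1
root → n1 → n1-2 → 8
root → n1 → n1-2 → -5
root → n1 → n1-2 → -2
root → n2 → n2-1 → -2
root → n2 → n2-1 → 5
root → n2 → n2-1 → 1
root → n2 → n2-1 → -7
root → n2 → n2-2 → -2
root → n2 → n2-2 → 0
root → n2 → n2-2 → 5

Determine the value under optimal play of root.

-3

n1-1 (MIN): min(-3, -1) = -3
n1-2 (MIN): min(1, 8, -5, -2) = -5
n1 (MAX): max(-3, -5) = -3
n2-1 (MIN): min(-2, 5, 1, -7) = -7
n2-2 (MIN): min(-2, 0, 5) = -2
n2 (MAX): max(-7, -2) = -2
root (MIN): min(-3, -2) = -3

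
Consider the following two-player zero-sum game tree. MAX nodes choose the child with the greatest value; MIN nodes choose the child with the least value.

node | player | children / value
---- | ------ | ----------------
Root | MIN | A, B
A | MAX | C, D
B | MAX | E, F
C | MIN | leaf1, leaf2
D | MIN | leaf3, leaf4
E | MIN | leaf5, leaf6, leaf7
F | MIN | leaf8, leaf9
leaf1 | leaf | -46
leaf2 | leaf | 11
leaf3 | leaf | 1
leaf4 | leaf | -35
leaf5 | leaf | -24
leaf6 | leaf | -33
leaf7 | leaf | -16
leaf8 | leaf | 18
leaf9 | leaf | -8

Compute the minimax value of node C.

C (MIN): min(-46, 11) = -46

-46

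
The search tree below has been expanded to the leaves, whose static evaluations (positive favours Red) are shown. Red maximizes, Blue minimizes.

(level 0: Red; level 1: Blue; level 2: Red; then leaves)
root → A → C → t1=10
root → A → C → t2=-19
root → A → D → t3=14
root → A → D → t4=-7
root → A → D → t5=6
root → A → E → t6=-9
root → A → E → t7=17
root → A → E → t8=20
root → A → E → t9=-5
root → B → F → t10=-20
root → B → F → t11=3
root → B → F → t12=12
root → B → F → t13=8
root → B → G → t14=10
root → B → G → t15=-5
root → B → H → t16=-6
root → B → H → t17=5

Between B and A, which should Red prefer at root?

F (Red): max(-20, 3, 12, 8) = 12
G (Red): max(10, -5) = 10
H (Red): max(-6, 5) = 5
B (Blue): min(12, 10, 5) = 5
C (Red): max(10, -19) = 10
D (Red): max(14, -7, 6) = 14
E (Red): max(-9, 17, 20, -5) = 20
A (Blue): min(10, 14, 20) = 10
Red prefers the higher value; B=5, A=10. A is better since 10 > 5.

A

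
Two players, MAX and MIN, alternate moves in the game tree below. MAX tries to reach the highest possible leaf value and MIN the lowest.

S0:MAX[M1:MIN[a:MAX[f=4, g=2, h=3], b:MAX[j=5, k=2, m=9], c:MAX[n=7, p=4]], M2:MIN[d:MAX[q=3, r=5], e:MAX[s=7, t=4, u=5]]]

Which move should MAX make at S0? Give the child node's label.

a (MAX): max(4, 2, 3) = 4
b (MAX): max(5, 2, 9) = 9
c (MAX): max(7, 4) = 7
M1 (MIN): min(4, 9, 7) = 4
d (MAX): max(3, 5) = 5
e (MAX): max(7, 4, 5) = 7
M2 (MIN): min(5, 7) = 5
S0 (MAX): max(4, 5) = 5
MAX at S0 wants the highest of {M1=4, M2=5}, so chooses M2.

M2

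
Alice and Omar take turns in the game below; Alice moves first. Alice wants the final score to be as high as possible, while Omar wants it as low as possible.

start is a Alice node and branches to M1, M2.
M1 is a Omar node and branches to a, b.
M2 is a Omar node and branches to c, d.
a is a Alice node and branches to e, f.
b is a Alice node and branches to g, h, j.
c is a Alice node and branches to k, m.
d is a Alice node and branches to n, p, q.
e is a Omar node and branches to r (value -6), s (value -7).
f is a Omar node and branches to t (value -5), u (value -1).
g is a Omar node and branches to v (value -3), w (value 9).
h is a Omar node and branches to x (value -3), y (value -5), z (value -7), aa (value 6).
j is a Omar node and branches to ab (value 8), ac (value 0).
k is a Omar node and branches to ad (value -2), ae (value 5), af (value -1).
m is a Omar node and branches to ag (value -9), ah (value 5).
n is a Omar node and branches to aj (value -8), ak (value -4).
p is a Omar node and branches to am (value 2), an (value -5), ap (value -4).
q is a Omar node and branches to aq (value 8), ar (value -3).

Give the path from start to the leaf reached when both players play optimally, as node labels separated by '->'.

start -> M2 -> d -> q -> ar

e (Omar): min(-6, -7) = -7
f (Omar): min(-5, -1) = -5
a (Alice): max(-7, -5) = -5
g (Omar): min(-3, 9) = -3
h (Omar): min(-3, -5, -7, 6) = -7
j (Omar): min(8, 0) = 0
b (Alice): max(-3, -7, 0) = 0
M1 (Omar): min(-5, 0) = -5
k (Omar): min(-2, 5, -1) = -2
m (Omar): min(-9, 5) = -9
c (Alice): max(-2, -9) = -2
n (Omar): min(-8, -4) = -8
p (Omar): min(2, -5, -4) = -5
q (Omar): min(8, -3) = -3
d (Alice): max(-8, -5, -3) = -3
M2 (Omar): min(-2, -3) = -3
start (Alice): max(-5, -3) = -3
At start, Alice picks M2 (highest: -3).
At M2, Omar picks d (lowest: -3).
At d, Alice picks q (highest: -3).
At q, Omar picks ar (lowest: -3).
Terminal value -3.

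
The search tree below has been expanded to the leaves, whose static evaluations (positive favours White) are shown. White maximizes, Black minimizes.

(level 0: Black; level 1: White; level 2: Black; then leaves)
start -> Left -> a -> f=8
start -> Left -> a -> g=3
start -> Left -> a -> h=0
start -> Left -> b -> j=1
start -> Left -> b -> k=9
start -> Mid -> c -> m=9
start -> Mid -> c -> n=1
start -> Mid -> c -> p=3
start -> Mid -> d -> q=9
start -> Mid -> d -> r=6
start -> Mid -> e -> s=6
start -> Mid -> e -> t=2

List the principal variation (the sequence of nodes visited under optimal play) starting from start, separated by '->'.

a (Black): min(8, 3, 0) = 0
b (Black): min(1, 9) = 1
Left (White): max(0, 1) = 1
c (Black): min(9, 1, 3) = 1
d (Black): min(9, 6) = 6
e (Black): min(6, 2) = 2
Mid (White): max(1, 6, 2) = 6
start (Black): min(1, 6) = 1
At start, Black picks Left (lowest: 1).
At Left, White picks b (highest: 1).
At b, Black picks j (lowest: 1).
Terminal value 1.

start -> Left -> b -> j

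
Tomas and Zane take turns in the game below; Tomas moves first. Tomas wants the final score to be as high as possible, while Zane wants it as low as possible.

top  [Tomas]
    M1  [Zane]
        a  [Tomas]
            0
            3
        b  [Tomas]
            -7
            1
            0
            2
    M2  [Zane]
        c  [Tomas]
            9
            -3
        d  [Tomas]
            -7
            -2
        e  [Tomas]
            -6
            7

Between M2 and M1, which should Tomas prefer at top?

M1

c (Tomas): max(9, -3) = 9
d (Tomas): max(-7, -2) = -2
e (Tomas): max(-6, 7) = 7
M2 (Zane): min(9, -2, 7) = -2
a (Tomas): max(0, 3) = 3
b (Tomas): max(-7, 1, 0, 2) = 2
M1 (Zane): min(3, 2) = 2
Tomas prefers the higher value; M2=-2, M1=2. M1 is better since 2 > -2.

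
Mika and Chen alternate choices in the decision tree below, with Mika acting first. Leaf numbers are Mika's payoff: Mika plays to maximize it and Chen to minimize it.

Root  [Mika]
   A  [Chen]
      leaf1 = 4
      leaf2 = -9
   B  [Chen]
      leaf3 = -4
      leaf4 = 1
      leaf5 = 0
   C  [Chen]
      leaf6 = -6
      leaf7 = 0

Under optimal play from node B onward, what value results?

-4

B (Chen): min(-4, 1, 0) = -4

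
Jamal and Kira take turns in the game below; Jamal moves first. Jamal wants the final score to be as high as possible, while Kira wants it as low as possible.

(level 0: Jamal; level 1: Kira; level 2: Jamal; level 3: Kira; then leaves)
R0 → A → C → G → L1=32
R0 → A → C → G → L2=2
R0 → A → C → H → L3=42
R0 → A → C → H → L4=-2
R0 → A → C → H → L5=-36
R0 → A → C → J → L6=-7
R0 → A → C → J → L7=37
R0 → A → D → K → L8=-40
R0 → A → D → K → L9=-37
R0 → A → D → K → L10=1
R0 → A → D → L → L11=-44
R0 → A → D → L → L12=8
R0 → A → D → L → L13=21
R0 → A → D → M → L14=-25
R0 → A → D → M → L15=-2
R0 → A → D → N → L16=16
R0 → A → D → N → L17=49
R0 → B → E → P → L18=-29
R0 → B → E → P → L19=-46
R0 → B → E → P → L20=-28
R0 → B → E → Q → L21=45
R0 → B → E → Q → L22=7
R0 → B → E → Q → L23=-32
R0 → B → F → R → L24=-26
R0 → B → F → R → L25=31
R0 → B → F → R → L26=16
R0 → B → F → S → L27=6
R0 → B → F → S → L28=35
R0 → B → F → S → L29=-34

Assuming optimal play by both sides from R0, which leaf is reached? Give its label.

G (Kira): min(32, 2) = 2
H (Kira): min(42, -2, -36) = -36
J (Kira): min(-7, 37) = -7
C (Jamal): max(2, -36, -7) = 2
K (Kira): min(-40, -37, 1) = -40
L (Kira): min(-44, 8, 21) = -44
M (Kira): min(-25, -2) = -25
N (Kira): min(16, 49) = 16
D (Jamal): max(-40, -44, -25, 16) = 16
A (Kira): min(2, 16) = 2
P (Kira): min(-29, -46, -28) = -46
Q (Kira): min(45, 7, -32) = -32
E (Jamal): max(-46, -32) = -32
R (Kira): min(-26, 31, 16) = -26
S (Kira): min(6, 35, -34) = -34
F (Jamal): max(-26, -34) = -26
B (Kira): min(-32, -26) = -32
R0 (Jamal): max(2, -32) = 2
At R0, Jamal picks A (highest: 2).
At A, Kira picks C (lowest: 2).
At C, Jamal picks G (highest: 2).
At G, Kira picks L2 (lowest: 2).
Terminal value 2.

L2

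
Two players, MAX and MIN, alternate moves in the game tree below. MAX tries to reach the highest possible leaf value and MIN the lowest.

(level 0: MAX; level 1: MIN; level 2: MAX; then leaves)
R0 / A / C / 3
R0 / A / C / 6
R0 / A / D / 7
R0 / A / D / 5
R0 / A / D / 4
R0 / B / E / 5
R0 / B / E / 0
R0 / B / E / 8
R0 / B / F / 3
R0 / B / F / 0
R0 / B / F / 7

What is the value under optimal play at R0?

C (MAX): max(3, 6) = 6
D (MAX): max(7, 5, 4) = 7
A (MIN): min(6, 7) = 6
E (MAX): max(5, 0, 8) = 8
F (MAX): max(3, 0, 7) = 7
B (MIN): min(8, 7) = 7
R0 (MAX): max(6, 7) = 7

7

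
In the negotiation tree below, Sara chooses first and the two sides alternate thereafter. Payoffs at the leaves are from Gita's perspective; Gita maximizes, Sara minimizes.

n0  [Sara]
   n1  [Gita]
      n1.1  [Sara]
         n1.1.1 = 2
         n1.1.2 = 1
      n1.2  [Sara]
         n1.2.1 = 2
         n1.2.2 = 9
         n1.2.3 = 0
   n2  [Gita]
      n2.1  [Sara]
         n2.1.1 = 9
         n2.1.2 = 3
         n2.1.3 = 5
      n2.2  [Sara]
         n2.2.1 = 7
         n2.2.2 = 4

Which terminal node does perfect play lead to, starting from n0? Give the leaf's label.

n1.1.2

n1.1 (Sara): min(2, 1) = 1
n1.2 (Sara): min(2, 9, 0) = 0
n1 (Gita): max(1, 0) = 1
n2.1 (Sara): min(9, 3, 5) = 3
n2.2 (Sara): min(7, 4) = 4
n2 (Gita): max(3, 4) = 4
n0 (Sara): min(1, 4) = 1
At n0, Sara picks n1 (lowest: 1).
At n1, Gita picks n1.1 (highest: 1).
At n1.1, Sara picks n1.1.2 (lowest: 1).
Terminal value 1.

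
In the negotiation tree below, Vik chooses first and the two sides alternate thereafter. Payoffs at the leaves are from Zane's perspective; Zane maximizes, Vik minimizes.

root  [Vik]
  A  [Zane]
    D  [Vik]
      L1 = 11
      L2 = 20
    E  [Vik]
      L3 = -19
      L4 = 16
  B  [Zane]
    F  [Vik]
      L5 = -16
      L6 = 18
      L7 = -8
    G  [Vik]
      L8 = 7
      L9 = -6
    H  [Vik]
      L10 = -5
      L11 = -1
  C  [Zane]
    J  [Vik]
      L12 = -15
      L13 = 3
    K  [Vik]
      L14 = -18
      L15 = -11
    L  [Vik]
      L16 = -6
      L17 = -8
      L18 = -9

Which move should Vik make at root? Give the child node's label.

D (Vik): min(11, 20) = 11
E (Vik): min(-19, 16) = -19
A (Zane): max(11, -19) = 11
F (Vik): min(-16, 18, -8) = -16
G (Vik): min(7, -6) = -6
H (Vik): min(-5, -1) = -5
B (Zane): max(-16, -6, -5) = -5
J (Vik): min(-15, 3) = -15
K (Vik): min(-18, -11) = -18
L (Vik): min(-6, -8, -9) = -9
C (Zane): max(-15, -18, -9) = -9
root (Vik): min(11, -5, -9) = -9
Vik at root wants the lowest of {A=11, B=-5, C=-9}, so chooses C.

C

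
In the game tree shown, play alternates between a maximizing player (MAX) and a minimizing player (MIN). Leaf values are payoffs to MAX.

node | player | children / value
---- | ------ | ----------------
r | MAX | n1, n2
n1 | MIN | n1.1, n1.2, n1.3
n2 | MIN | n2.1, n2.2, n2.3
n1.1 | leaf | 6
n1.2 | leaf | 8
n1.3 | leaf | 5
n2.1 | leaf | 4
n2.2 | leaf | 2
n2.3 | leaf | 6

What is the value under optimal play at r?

n1 (MIN): min(6, 8, 5) = 5
n2 (MIN): min(4, 2, 6) = 2
r (MAX): max(5, 2) = 5

5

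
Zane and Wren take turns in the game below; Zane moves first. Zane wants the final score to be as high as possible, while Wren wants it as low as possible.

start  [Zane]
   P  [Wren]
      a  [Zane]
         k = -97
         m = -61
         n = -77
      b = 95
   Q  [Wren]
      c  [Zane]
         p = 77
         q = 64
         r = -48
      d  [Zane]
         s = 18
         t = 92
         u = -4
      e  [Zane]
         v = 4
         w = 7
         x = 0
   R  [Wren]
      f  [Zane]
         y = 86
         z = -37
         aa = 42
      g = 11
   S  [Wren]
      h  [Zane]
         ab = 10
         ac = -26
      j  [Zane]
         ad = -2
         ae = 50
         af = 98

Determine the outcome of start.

a (Zane): max(-97, -61, -77) = -61
P (Wren): min(-61, 95) = -61
c (Zane): max(77, 64, -48) = 77
d (Zane): max(18, 92, -4) = 92
e (Zane): max(4, 7, 0) = 7
Q (Wren): min(77, 92, 7) = 7
f (Zane): max(86, -37, 42) = 86
R (Wren): min(86, 11) = 11
h (Zane): max(10, -26) = 10
j (Zane): max(-2, 50, 98) = 98
S (Wren): min(10, 98) = 10
start (Zane): max(-61, 7, 11, 10) = 11

11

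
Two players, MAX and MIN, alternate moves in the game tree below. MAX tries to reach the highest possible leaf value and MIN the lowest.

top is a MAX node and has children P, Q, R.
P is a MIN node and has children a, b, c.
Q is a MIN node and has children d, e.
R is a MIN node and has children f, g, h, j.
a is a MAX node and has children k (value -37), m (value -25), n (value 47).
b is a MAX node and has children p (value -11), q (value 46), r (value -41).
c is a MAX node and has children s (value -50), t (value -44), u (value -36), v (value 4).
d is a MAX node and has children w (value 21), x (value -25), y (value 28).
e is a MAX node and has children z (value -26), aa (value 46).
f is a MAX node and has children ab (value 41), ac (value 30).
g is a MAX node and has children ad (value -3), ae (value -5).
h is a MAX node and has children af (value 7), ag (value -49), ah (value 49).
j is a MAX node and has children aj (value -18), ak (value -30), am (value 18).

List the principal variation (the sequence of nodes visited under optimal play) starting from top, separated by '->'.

a (MAX): max(-37, -25, 47) = 47
b (MAX): max(-11, 46, -41) = 46
c (MAX): max(-50, -44, -36, 4) = 4
P (MIN): min(47, 46, 4) = 4
d (MAX): max(21, -25, 28) = 28
e (MAX): max(-26, 46) = 46
Q (MIN): min(28, 46) = 28
f (MAX): max(41, 30) = 41
g (MAX): max(-3, -5) = -3
h (MAX): max(7, -49, 49) = 49
j (MAX): max(-18, -30, 18) = 18
R (MIN): min(41, -3, 49, 18) = -3
top (MAX): max(4, 28, -3) = 28
At top, MAX picks Q (highest: 28).
At Q, MIN picks d (lowest: 28).
At d, MAX picks y (highest: 28).
Terminal value 28.

top -> Q -> d -> y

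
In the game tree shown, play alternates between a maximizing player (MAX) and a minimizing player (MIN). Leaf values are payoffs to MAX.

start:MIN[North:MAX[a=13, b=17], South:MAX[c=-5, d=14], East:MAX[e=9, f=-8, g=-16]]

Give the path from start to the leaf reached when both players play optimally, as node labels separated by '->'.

start -> East -> e

North (MAX): max(13, 17) = 17
South (MAX): max(-5, 14) = 14
East (MAX): max(9, -8, -16) = 9
start (MIN): min(17, 14, 9) = 9
At start, MIN picks East (lowest: 9).
At East, MAX picks e (highest: 9).
Terminal value 9.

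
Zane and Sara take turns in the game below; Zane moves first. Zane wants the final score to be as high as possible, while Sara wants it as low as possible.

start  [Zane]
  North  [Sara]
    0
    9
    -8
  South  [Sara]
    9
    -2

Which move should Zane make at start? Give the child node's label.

North (Sara): min(0, 9, -8) = -8
South (Sara): min(9, -2) = -2
start (Zane): max(-8, -2) = -2
Zane at start wants the highest of {North=-8, South=-2}, so chooses South.

South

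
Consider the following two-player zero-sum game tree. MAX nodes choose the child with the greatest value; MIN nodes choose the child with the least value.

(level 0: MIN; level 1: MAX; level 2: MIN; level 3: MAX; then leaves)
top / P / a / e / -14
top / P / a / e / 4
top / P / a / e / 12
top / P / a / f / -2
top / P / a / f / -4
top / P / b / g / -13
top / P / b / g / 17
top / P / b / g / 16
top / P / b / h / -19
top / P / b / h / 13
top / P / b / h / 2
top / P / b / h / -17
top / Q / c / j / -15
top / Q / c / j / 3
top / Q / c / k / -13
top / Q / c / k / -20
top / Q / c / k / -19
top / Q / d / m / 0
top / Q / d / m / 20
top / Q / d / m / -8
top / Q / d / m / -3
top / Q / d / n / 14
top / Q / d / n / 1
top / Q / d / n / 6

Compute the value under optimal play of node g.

17

g (MAX): max(-13, 17, 16) = 17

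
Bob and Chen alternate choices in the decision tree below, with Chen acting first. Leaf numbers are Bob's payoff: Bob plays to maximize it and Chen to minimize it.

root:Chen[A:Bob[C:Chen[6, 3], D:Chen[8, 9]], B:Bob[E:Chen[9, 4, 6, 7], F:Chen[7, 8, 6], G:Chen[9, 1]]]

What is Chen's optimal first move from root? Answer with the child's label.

C (Chen): min(6, 3) = 3
D (Chen): min(8, 9) = 8
A (Bob): max(3, 8) = 8
E (Chen): min(9, 4, 6, 7) = 4
F (Chen): min(7, 8, 6) = 6
G (Chen): min(9, 1) = 1
B (Bob): max(4, 6, 1) = 6
root (Chen): min(8, 6) = 6
Chen at root wants the lowest of {A=8, B=6}, so chooses B.

B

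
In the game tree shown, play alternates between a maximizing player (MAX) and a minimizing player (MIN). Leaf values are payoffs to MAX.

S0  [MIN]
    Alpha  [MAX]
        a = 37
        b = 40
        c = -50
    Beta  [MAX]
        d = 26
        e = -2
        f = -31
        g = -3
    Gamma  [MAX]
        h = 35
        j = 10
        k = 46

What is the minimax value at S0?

Alpha (MAX): max(37, 40, -50) = 40
Beta (MAX): max(26, -2, -31, -3) = 26
Gamma (MAX): max(35, 10, 46) = 46
S0 (MIN): min(40, 26, 46) = 26

26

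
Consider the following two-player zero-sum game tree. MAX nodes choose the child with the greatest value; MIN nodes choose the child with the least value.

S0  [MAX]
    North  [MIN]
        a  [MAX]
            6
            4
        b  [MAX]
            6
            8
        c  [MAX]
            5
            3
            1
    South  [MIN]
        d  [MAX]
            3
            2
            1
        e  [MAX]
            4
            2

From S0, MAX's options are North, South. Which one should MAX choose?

North

a (MAX): max(6, 4) = 6
b (MAX): max(6, 8) = 8
c (MAX): max(5, 3, 1) = 5
North (MIN): min(6, 8, 5) = 5
d (MAX): max(3, 2, 1) = 3
e (MAX): max(4, 2) = 4
South (MIN): min(3, 4) = 3
S0 (MAX): max(5, 3) = 5
MAX at S0 wants the highest of {North=5, South=3}, so chooses North.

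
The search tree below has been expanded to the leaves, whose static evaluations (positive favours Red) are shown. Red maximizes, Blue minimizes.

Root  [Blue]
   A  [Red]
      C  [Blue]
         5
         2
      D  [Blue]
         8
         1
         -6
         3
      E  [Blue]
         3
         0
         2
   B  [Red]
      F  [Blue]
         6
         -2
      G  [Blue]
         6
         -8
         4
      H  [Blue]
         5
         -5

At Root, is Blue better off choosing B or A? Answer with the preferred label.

F (Blue): min(6, -2) = -2
G (Blue): min(6, -8, 4) = -8
H (Blue): min(5, -5) = -5
B (Red): max(-2, -8, -5) = -2
C (Blue): min(5, 2) = 2
D (Blue): min(8, 1, -6, 3) = -6
E (Blue): min(3, 0, 2) = 0
A (Red): max(2, -6, 0) = 2
Blue prefers the lower value; B=-2, A=2. B is better since -2 < 2.

B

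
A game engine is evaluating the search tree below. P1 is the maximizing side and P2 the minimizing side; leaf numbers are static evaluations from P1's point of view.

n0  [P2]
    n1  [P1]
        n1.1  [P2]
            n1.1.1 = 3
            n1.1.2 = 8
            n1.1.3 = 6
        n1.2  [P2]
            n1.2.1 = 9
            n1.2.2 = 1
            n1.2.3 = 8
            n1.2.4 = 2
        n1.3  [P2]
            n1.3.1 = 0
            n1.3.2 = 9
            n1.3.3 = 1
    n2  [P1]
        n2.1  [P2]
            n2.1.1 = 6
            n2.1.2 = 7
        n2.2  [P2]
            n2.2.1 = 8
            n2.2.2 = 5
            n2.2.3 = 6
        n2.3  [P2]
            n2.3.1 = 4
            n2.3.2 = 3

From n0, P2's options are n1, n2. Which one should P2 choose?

n1

n1.1 (P2): min(3, 8, 6) = 3
n1.2 (P2): min(9, 1, 8, 2) = 1
n1.3 (P2): min(0, 9, 1) = 0
n1 (P1): max(3, 1, 0) = 3
n2.1 (P2): min(6, 7) = 6
n2.2 (P2): min(8, 5, 6) = 5
n2.3 (P2): min(4, 3) = 3
n2 (P1): max(6, 5, 3) = 6
n0 (P2): min(3, 6) = 3
P2 at n0 wants the lowest of {n1=3, n2=6}, so chooses n1.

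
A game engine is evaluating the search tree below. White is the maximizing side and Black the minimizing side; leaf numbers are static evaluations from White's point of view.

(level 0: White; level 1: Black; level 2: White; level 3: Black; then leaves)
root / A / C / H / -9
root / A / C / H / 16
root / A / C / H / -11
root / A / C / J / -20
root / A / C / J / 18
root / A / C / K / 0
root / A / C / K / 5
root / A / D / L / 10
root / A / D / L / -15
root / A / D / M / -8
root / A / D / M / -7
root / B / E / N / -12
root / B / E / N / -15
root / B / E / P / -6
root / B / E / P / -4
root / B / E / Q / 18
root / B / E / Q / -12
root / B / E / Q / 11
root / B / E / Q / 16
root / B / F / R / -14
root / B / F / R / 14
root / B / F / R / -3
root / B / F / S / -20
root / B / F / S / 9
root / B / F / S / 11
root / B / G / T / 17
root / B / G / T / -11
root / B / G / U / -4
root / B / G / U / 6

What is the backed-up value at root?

-8

H (Black): min(-9, 16, -11) = -11
J (Black): min(-20, 18) = -20
K (Black): min(0, 5) = 0
C (White): max(-11, -20, 0) = 0
L (Black): min(10, -15) = -15
M (Black): min(-8, -7) = -8
D (White): max(-15, -8) = -8
A (Black): min(0, -8) = -8
N (Black): min(-12, -15) = -15
P (Black): min(-6, -4) = -6
Q (Black): min(18, -12, 11, 16) = -12
E (White): max(-15, -6, -12) = -6
R (Black): min(-14, 14, -3) = -14
S (Black): min(-20, 9, 11) = -20
F (White): max(-14, -20) = -14
T (Black): min(17, -11) = -11
U (Black): min(-4, 6) = -4
G (White): max(-11, -4) = -4
B (Black): min(-6, -14, -4) = -14
root (White): max(-8, -14) = -8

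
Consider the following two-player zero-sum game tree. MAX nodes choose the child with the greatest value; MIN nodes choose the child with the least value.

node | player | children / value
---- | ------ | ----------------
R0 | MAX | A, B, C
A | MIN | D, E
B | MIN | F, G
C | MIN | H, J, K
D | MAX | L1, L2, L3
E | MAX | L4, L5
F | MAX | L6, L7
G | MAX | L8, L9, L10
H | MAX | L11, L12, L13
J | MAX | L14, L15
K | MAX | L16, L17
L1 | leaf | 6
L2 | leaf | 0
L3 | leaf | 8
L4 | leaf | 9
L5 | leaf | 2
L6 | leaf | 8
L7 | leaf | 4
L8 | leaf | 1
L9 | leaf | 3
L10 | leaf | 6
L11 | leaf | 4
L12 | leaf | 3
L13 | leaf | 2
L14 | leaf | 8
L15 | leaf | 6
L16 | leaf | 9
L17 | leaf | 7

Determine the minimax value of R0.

D (MAX): max(6, 0, 8) = 8
E (MAX): max(9, 2) = 9
A (MIN): min(8, 9) = 8
F (MAX): max(8, 4) = 8
G (MAX): max(1, 3, 6) = 6
B (MIN): min(8, 6) = 6
H (MAX): max(4, 3, 2) = 4
J (MAX): max(8, 6) = 8
K (MAX): max(9, 7) = 9
C (MIN): min(4, 8, 9) = 4
R0 (MAX): max(8, 6, 4) = 8

8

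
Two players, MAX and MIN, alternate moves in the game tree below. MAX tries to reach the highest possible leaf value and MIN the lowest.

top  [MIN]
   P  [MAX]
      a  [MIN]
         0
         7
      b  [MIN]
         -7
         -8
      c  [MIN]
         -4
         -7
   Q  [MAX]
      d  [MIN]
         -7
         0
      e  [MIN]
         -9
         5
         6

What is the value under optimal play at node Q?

-7

d (MIN): min(-7, 0) = -7
e (MIN): min(-9, 5, 6) = -9
Q (MAX): max(-7, -9) = -7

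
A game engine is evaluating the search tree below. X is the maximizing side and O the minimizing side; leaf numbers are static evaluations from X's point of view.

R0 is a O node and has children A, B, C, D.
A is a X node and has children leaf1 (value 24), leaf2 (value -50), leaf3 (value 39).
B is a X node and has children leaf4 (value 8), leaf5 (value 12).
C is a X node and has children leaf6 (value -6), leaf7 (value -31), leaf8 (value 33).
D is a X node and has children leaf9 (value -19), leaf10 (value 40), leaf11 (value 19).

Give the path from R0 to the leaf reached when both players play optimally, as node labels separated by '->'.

R0 -> B -> leaf5

A (X): max(24, -50, 39) = 39
B (X): max(8, 12) = 12
C (X): max(-6, -31, 33) = 33
D (X): max(-19, 40, 19) = 40
R0 (O): min(39, 12, 33, 40) = 12
At R0, O picks B (lowest: 12).
At B, X picks leaf5 (highest: 12).
Terminal value 12.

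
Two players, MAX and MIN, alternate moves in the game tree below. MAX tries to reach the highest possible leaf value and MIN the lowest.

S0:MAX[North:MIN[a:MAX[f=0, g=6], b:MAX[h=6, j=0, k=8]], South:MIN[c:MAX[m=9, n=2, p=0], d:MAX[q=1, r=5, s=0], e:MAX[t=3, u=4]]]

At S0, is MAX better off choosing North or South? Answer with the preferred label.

a (MAX): max(0, 6) = 6
b (MAX): max(6, 0, 8) = 8
North (MIN): min(6, 8) = 6
c (MAX): max(9, 2, 0) = 9
d (MAX): max(1, 5, 0) = 5
e (MAX): max(3, 4) = 4
South (MIN): min(9, 5, 4) = 4
MAX prefers the higher value; North=6, South=4. North is better since 6 > 4.

North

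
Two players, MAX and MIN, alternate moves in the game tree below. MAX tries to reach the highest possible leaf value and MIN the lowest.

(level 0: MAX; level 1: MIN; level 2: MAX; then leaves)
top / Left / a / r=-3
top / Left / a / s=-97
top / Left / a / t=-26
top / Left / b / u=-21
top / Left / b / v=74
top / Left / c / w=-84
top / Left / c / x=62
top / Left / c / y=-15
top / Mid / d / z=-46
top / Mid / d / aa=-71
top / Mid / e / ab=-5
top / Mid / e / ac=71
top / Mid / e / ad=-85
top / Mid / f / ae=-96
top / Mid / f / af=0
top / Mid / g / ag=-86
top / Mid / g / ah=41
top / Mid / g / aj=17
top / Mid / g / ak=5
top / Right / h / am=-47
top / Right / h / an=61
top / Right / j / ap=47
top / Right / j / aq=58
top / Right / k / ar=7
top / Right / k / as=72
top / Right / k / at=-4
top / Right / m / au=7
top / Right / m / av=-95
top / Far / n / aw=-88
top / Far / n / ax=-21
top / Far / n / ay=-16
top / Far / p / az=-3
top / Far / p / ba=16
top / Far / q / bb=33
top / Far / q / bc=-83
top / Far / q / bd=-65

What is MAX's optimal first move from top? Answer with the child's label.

Right

a (MAX): max(-3, -97, -26) = -3
b (MAX): max(-21, 74) = 74
c (MAX): max(-84, 62, -15) = 62
Left (MIN): min(-3, 74, 62) = -3
d (MAX): max(-46, -71) = -46
e (MAX): max(-5, 71, -85) = 71
f (MAX): max(-96, 0) = 0
g (MAX): max(-86, 41, 17, 5) = 41
Mid (MIN): min(-46, 71, 0, 41) = -46
h (MAX): max(-47, 61) = 61
j (MAX): max(47, 58) = 58
k (MAX): max(7, 72, -4) = 72
m (MAX): max(7, -95) = 7
Right (MIN): min(61, 58, 72, 7) = 7
n (MAX): max(-88, -21, -16) = -16
p (MAX): max(-3, 16) = 16
q (MAX): max(33, -83, -65) = 33
Far (MIN): min(-16, 16, 33) = -16
top (MAX): max(-3, -46, 7, -16) = 7
MAX at top wants the highest of {Left=-3, Mid=-46, Right=7, Far=-16}, so chooses Right.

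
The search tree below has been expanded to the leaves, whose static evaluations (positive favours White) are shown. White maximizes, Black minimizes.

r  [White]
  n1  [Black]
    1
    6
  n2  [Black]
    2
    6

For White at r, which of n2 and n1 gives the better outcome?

n2

n2 (Black): min(2, 6) = 2
n1 (Black): min(1, 6) = 1
White prefers the higher value; n2=2, n1=1. n2 is better since 2 > 1.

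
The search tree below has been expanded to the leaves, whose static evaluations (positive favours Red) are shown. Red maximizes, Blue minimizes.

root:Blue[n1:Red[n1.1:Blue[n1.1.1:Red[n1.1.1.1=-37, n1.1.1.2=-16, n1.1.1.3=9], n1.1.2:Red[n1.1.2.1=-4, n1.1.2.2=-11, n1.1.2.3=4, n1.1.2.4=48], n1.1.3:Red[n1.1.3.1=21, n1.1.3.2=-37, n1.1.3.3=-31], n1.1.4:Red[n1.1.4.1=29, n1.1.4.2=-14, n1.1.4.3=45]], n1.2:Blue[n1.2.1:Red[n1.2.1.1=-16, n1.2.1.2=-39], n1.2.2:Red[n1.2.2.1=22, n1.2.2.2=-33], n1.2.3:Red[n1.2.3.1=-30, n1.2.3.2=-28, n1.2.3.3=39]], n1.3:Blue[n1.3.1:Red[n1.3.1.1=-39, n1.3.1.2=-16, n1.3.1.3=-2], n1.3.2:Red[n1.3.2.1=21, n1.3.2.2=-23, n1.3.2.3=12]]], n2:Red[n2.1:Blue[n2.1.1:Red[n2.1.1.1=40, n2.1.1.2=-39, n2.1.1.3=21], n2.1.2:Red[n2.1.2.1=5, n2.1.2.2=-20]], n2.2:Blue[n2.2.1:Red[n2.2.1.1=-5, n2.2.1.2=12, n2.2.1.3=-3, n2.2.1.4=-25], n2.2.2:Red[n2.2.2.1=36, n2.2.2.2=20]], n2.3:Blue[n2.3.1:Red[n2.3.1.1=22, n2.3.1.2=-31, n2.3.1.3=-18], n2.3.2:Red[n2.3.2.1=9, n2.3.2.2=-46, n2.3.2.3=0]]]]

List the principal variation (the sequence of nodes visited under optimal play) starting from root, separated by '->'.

n1.1.1 (Red): max(-37, -16, 9) = 9
n1.1.2 (Red): max(-4, -11, 4, 48) = 48
n1.1.3 (Red): max(21, -37, -31) = 21
n1.1.4 (Red): max(29, -14, 45) = 45
n1.1 (Blue): min(9, 48, 21, 45) = 9
n1.2.1 (Red): max(-16, -39) = -16
n1.2.2 (Red): max(22, -33) = 22
n1.2.3 (Red): max(-30, -28, 39) = 39
n1.2 (Blue): min(-16, 22, 39) = -16
n1.3.1 (Red): max(-39, -16, -2) = -2
n1.3.2 (Red): max(21, -23, 12) = 21
n1.3 (Blue): min(-2, 21) = -2
n1 (Red): max(9, -16, -2) = 9
n2.1.1 (Red): max(40, -39, 21) = 40
n2.1.2 (Red): max(5, -20) = 5
n2.1 (Blue): min(40, 5) = 5
n2.2.1 (Red): max(-5, 12, -3, -25) = 12
n2.2.2 (Red): max(36, 20) = 36
n2.2 (Blue): min(12, 36) = 12
n2.3.1 (Red): max(22, -31, -18) = 22
n2.3.2 (Red): max(9, -46, 0) = 9
n2.3 (Blue): min(22, 9) = 9
n2 (Red): max(5, 12, 9) = 12
root (Blue): min(9, 12) = 9
At root, Blue picks n1 (lowest: 9).
At n1, Red picks n1.1 (highest: 9).
At n1.1, Blue picks n1.1.1 (lowest: 9).
At n1.1.1, Red picks n1.1.1.3 (highest: 9).
Terminal value 9.

root -> n1 -> n1.1 -> n1.1.1 -> n1.1.1.3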